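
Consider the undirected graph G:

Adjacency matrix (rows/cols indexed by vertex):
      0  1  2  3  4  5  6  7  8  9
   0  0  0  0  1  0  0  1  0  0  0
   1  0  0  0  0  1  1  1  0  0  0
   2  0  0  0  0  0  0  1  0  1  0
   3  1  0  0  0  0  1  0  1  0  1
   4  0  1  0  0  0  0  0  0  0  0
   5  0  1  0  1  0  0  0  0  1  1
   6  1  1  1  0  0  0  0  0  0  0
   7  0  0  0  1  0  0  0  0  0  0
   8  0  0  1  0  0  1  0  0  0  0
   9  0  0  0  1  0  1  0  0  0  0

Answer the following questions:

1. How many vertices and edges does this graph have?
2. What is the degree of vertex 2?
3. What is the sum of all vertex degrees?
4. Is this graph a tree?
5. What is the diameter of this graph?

Count: 10 vertices, 12 edges.
Vertex 2 has neighbors [6, 8], degree = 2.
Handshaking lemma: 2 * 12 = 24.
A tree on 10 vertices has 9 edges. This graph has 12 edges (3 extra). Not a tree.
Diameter (longest shortest path) = 4.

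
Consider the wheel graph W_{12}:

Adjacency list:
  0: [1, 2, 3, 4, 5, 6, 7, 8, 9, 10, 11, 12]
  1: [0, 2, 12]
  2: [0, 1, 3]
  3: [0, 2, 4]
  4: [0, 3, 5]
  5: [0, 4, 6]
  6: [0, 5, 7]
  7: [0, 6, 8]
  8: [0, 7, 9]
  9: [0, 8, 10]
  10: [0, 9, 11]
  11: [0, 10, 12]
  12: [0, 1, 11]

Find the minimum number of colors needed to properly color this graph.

W_{12} = C_{12} plus a hub adjacent to every cycle vertex.
The outer cycle needs 2 colors (even cycle); the hub is adjacent to all of them so needs a fresh color.
Chromatic number = 2 + 1 = 3.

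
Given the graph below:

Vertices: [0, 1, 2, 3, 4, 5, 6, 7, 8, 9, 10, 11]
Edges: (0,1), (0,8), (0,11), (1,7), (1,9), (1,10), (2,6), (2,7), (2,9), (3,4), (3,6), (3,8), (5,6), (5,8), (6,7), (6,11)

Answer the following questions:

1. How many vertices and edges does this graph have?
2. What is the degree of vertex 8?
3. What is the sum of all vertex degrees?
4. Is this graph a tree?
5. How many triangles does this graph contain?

Count: 12 vertices, 16 edges.
Vertex 8 has neighbors [0, 3, 5], degree = 3.
Handshaking lemma: 2 * 16 = 32.
A tree on 12 vertices has 11 edges. This graph has 16 edges (5 extra). Not a tree.
Number of triangles = 1.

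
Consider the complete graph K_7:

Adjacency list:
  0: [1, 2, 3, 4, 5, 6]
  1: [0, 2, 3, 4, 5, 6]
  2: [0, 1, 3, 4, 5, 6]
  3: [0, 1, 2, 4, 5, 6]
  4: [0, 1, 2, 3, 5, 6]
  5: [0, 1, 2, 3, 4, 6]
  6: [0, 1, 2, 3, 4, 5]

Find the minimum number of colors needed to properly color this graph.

In K_7, every vertex is adjacent to every other vertex.
Each vertex needs a unique color.
Chromatic number = 7.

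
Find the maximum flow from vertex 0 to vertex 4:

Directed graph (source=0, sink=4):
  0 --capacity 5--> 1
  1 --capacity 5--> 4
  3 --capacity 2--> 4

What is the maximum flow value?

Computing max flow:
  Flow on (0->1): 5/5
  Flow on (1->4): 5/5
Maximum flow = 5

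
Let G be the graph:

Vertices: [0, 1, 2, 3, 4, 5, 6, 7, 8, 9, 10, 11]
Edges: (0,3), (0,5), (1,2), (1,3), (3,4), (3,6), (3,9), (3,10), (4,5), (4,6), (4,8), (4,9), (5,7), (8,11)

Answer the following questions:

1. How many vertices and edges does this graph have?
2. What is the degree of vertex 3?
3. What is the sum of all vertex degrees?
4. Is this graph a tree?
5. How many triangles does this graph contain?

Count: 12 vertices, 14 edges.
Vertex 3 has neighbors [0, 1, 4, 6, 9, 10], degree = 6.
Handshaking lemma: 2 * 14 = 28.
A tree on 12 vertices has 11 edges. This graph has 14 edges (3 extra). Not a tree.
Number of triangles = 2.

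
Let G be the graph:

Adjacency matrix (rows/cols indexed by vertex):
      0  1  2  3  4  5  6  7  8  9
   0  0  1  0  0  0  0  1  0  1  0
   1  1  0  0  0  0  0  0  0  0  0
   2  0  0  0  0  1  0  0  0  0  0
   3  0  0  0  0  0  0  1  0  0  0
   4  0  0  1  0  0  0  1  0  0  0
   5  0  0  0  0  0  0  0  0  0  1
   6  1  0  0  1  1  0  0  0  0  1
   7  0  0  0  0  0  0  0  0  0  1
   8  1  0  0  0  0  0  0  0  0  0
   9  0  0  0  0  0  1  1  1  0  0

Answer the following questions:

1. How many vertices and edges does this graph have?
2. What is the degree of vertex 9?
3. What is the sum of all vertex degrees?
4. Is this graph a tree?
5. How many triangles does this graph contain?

Count: 10 vertices, 9 edges.
Vertex 9 has neighbors [5, 6, 7], degree = 3.
Handshaking lemma: 2 * 9 = 18.
A graph is a tree iff it is connected and has exactly n-1 edges. This graph is connected (all 10 vertices in one component) and has 10-1 = 9 edges. It is a tree.
Number of triangles = 0.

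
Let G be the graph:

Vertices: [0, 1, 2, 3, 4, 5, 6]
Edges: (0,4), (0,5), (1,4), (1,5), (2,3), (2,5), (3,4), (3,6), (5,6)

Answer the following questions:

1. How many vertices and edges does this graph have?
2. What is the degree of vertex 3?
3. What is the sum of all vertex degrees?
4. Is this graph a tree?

Count: 7 vertices, 9 edges.
Vertex 3 has neighbors [2, 4, 6], degree = 3.
Handshaking lemma: 2 * 9 = 18.
A tree on 7 vertices has 6 edges. This graph has 9 edges (3 extra). Not a tree.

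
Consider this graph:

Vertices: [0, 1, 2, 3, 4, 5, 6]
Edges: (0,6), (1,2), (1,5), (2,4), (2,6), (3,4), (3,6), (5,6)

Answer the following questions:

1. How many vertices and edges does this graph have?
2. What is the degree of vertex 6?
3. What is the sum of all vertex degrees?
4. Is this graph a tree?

Count: 7 vertices, 8 edges.
Vertex 6 has neighbors [0, 2, 3, 5], degree = 4.
Handshaking lemma: 2 * 8 = 16.
A tree on 7 vertices has 6 edges. This graph has 8 edges (2 extra). Not a tree.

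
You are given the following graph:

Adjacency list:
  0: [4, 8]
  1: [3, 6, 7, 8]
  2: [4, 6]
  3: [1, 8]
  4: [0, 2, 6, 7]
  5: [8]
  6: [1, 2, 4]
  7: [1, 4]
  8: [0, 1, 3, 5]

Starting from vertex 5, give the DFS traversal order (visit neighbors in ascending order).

DFS from vertex 5 (neighbors processed in ascending order):
Visit order: 5, 8, 0, 4, 2, 6, 1, 3, 7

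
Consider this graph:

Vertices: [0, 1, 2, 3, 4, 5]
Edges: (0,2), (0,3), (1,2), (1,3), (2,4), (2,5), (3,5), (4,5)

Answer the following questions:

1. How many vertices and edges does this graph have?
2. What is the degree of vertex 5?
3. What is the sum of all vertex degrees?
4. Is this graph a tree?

Count: 6 vertices, 8 edges.
Vertex 5 has neighbors [2, 3, 4], degree = 3.
Handshaking lemma: 2 * 8 = 16.
A tree on 6 vertices has 5 edges. This graph has 8 edges (3 extra). Not a tree.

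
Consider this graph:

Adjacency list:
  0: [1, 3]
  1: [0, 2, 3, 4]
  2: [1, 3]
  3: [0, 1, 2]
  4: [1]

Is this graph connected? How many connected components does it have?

Checking connectivity: the graph has 1 connected component(s).
All vertices are reachable from each other. The graph IS connected.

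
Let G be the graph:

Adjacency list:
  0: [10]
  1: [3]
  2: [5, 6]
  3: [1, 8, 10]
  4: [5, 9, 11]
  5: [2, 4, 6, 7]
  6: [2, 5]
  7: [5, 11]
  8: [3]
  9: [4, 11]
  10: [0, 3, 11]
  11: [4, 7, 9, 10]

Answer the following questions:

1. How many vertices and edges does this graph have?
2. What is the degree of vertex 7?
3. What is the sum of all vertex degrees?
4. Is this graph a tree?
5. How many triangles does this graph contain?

Count: 12 vertices, 14 edges.
Vertex 7 has neighbors [5, 11], degree = 2.
Handshaking lemma: 2 * 14 = 28.
A tree on 12 vertices has 11 edges. This graph has 14 edges (3 extra). Not a tree.
Number of triangles = 2.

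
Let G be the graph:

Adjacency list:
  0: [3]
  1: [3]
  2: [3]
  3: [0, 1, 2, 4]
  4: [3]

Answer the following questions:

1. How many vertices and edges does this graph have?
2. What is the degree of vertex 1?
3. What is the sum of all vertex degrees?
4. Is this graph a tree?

Count: 5 vertices, 4 edges.
Vertex 1 has neighbors [3], degree = 1.
Handshaking lemma: 2 * 4 = 8.
A graph is a tree iff it is connected and has exactly n-1 edges. This graph is connected (all 5 vertices in one component) and has 5-1 = 4 edges. It is a tree.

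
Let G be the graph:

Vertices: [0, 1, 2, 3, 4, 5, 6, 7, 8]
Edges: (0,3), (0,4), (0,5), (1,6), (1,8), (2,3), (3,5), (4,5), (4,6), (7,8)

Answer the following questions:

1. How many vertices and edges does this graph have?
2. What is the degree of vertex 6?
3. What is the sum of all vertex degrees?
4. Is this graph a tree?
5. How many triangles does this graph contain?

Count: 9 vertices, 10 edges.
Vertex 6 has neighbors [1, 4], degree = 2.
Handshaking lemma: 2 * 10 = 20.
A tree on 9 vertices has 8 edges. This graph has 10 edges (2 extra). Not a tree.
Number of triangles = 2.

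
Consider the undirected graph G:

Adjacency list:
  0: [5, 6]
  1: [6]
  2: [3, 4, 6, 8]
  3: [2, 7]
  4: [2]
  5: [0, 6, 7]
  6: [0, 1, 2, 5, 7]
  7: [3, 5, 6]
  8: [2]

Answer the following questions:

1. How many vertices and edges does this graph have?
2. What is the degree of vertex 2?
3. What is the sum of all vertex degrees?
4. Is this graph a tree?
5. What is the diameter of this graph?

Count: 9 vertices, 11 edges.
Vertex 2 has neighbors [3, 4, 6, 8], degree = 4.
Handshaking lemma: 2 * 11 = 22.
A tree on 9 vertices has 8 edges. This graph has 11 edges (3 extra). Not a tree.
Diameter (longest shortest path) = 3.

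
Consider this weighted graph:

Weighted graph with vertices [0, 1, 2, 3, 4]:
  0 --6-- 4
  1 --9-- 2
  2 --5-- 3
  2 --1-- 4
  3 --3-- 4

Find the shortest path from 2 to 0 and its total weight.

Using Dijkstra's algorithm from vertex 2:
Shortest path: 2 -> 4 -> 0
Total weight: 1 + 6 = 7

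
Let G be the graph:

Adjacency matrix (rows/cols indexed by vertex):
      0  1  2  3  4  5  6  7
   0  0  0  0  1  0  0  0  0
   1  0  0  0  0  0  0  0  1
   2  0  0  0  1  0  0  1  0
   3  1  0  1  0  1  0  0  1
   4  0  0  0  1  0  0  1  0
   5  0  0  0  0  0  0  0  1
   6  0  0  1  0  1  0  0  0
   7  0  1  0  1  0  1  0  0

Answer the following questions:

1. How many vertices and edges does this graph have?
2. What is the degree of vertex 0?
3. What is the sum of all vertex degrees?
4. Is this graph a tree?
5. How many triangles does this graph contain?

Count: 8 vertices, 8 edges.
Vertex 0 has neighbors [3], degree = 1.
Handshaking lemma: 2 * 8 = 16.
A tree on 8 vertices has 7 edges. This graph has 8 edges (1 extra). Not a tree.
Number of triangles = 0.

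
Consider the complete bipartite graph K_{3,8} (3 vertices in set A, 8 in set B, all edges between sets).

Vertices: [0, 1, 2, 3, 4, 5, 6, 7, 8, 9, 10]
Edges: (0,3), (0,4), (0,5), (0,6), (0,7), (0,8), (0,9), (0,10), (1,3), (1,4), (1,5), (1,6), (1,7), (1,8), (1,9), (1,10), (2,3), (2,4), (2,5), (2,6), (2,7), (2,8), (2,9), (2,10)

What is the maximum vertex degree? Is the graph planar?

Set-A vertices have degree 8; set-B vertices have degree 3. Maximum degree = max(3,8) = 8.
K_{3,8} contains K_{3,3} as a subgraph (since both sides have >= 3 vertices); by Kuratowski's theorem it is not planar.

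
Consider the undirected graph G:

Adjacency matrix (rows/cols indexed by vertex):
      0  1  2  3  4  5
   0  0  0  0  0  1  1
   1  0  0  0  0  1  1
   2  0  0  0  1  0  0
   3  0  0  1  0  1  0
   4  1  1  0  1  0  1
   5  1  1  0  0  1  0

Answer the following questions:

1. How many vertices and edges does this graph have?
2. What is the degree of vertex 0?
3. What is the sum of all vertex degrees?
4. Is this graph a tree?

Count: 6 vertices, 7 edges.
Vertex 0 has neighbors [4, 5], degree = 2.
Handshaking lemma: 2 * 7 = 14.
A tree on 6 vertices has 5 edges. This graph has 7 edges (2 extra). Not a tree.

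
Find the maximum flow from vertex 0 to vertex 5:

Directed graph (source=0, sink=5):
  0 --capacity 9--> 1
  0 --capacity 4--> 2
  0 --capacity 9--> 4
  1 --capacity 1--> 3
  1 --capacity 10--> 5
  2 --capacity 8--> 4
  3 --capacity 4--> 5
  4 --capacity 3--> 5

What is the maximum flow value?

Computing max flow:
  Flow on (0->1): 9/9
  Flow on (0->4): 3/9
  Flow on (1->5): 9/10
  Flow on (4->5): 3/3
Maximum flow = 12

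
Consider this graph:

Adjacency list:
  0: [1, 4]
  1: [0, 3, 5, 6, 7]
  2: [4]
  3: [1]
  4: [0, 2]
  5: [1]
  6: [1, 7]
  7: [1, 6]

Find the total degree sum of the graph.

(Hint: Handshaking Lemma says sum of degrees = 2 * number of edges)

Count edges: 8 edges.
By Handshaking Lemma: sum of degrees = 2 * 8 = 16.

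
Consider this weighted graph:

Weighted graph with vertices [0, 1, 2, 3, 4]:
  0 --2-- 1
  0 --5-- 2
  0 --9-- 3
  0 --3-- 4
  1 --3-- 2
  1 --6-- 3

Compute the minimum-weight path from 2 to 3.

Using Dijkstra's algorithm from vertex 2:
Shortest path: 2 -> 1 -> 3
Total weight: 3 + 6 = 9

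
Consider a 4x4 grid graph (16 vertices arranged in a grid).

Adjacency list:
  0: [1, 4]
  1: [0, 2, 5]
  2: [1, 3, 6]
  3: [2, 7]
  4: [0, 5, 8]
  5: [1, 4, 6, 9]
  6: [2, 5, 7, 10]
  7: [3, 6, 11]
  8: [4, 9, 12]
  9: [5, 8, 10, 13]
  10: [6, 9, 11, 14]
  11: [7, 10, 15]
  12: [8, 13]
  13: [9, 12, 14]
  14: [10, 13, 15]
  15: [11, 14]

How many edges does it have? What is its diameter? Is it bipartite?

A 4x4 grid has 12 vertical edges and 12 horizontal edges.
Total edges = 12 + 12 = 24.
Diameter = (4-1) + (4-1) = 6 (corner to opposite corner).
Grid graphs are bipartite (checkerboard coloring).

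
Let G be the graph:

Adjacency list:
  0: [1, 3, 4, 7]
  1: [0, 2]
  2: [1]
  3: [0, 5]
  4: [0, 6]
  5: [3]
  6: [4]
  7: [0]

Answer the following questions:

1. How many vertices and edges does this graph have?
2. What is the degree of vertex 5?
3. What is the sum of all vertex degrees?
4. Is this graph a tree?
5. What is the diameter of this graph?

Count: 8 vertices, 7 edges.
Vertex 5 has neighbors [3], degree = 1.
Handshaking lemma: 2 * 7 = 14.
A graph is a tree iff it is connected and has exactly n-1 edges. This graph is connected (all 8 vertices in one component) and has 8-1 = 7 edges. It is a tree.
Diameter (longest shortest path) = 4.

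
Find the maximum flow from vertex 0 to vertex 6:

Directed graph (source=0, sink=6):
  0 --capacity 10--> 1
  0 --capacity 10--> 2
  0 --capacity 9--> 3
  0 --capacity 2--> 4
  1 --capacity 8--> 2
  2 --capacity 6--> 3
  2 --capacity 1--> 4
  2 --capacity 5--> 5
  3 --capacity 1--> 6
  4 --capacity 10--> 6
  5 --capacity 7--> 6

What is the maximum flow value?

Computing max flow:
  Flow on (0->1): 7/10
  Flow on (0->4): 2/2
  Flow on (1->2): 7/8
  Flow on (2->3): 1/6
  Flow on (2->4): 1/1
  Flow on (2->5): 5/5
  Flow on (3->6): 1/1
  Flow on (4->6): 3/10
  Flow on (5->6): 5/7
Maximum flow = 9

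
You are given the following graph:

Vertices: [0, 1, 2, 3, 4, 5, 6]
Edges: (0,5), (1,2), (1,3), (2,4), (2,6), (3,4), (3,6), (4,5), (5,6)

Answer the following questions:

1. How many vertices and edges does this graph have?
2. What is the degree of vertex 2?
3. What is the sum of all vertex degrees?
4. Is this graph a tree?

Count: 7 vertices, 9 edges.
Vertex 2 has neighbors [1, 4, 6], degree = 3.
Handshaking lemma: 2 * 9 = 18.
A tree on 7 vertices has 6 edges. This graph has 9 edges (3 extra). Not a tree.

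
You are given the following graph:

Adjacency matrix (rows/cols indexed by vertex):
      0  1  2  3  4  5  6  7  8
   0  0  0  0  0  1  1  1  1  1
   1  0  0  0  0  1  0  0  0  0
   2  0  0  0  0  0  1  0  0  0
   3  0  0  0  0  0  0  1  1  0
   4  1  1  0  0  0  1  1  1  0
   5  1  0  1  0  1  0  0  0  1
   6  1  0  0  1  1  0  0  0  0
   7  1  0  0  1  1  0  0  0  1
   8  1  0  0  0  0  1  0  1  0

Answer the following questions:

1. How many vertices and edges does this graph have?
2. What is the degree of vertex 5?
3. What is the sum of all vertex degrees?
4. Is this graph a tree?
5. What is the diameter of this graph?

Count: 9 vertices, 14 edges.
Vertex 5 has neighbors [0, 2, 4, 8], degree = 4.
Handshaking lemma: 2 * 14 = 28.
A tree on 9 vertices has 8 edges. This graph has 14 edges (6 extra). Not a tree.
Diameter (longest shortest path) = 4.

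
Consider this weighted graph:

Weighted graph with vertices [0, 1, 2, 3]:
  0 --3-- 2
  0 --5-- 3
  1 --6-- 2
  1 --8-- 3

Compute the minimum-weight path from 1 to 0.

Using Dijkstra's algorithm from vertex 1:
Shortest path: 1 -> 2 -> 0
Total weight: 6 + 3 = 9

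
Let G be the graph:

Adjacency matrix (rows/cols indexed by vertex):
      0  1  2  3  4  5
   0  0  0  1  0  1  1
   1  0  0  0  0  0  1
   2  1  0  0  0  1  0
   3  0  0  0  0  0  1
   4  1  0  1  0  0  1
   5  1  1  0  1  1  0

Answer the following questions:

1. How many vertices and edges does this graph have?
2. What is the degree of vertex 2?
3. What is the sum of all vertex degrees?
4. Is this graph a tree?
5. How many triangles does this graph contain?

Count: 6 vertices, 7 edges.
Vertex 2 has neighbors [0, 4], degree = 2.
Handshaking lemma: 2 * 7 = 14.
A tree on 6 vertices has 5 edges. This graph has 7 edges (2 extra). Not a tree.
Number of triangles = 2.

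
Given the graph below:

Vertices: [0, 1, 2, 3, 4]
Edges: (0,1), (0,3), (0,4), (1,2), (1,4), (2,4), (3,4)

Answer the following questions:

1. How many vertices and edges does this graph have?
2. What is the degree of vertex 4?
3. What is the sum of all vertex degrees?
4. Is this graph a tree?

Count: 5 vertices, 7 edges.
Vertex 4 has neighbors [0, 1, 2, 3], degree = 4.
Handshaking lemma: 2 * 7 = 14.
A tree on 5 vertices has 4 edges. This graph has 7 edges (3 extra). Not a tree.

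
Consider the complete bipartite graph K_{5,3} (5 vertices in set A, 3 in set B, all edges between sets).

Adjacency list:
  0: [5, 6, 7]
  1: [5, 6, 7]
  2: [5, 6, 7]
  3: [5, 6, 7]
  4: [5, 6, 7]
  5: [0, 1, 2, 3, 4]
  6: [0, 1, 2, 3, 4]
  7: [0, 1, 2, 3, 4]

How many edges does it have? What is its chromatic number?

K_{5,3} has 5 * 3 = 15 edges.
Bipartite graphs have chromatic number 2 (color each partition differently).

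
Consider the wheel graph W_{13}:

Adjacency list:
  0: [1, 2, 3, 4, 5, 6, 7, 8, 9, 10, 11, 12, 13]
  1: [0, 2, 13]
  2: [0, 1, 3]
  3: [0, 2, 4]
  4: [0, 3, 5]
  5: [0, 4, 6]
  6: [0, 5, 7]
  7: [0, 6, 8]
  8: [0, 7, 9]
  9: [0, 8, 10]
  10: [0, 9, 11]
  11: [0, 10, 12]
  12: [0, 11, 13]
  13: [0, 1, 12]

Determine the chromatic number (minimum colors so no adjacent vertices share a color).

W_{13} = C_{13} plus a hub adjacent to every cycle vertex.
The outer cycle needs 3 colors (odd cycle); the hub is adjacent to all of them so needs a fresh color.
Chromatic number = 3 + 1 = 4.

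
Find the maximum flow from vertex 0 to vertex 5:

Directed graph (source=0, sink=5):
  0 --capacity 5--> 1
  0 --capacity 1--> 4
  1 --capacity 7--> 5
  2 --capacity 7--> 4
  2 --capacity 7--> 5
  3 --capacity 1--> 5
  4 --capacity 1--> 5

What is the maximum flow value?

Computing max flow:
  Flow on (0->1): 5/5
  Flow on (0->4): 1/1
  Flow on (1->5): 5/7
  Flow on (4->5): 1/1
Maximum flow = 6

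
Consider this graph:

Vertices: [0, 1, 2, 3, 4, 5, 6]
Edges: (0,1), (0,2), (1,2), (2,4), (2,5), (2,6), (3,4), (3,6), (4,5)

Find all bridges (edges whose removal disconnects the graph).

No bridges found. The graph is 2-edge-connected (no single edge removal disconnects it).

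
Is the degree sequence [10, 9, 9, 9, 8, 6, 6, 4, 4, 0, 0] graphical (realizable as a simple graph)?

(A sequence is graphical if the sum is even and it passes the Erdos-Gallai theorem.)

Sum of degrees = 65. Sum is odd, so the sequence is NOT graphical.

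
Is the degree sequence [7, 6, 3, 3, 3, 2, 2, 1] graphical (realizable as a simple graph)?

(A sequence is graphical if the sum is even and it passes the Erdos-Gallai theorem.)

Sum of degrees = 27. Sum is odd, so the sequence is NOT graphical.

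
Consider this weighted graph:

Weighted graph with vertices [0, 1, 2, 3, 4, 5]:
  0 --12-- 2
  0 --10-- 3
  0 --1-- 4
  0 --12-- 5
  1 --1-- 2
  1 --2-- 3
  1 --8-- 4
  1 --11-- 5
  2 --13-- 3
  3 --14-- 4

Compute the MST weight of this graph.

Applying Kruskal's algorithm (sort edges by weight, add if no cycle):
  Add (0,4) w=1
  Add (1,2) w=1
  Add (1,3) w=2
  Add (1,4) w=8
  Skip (0,3) w=10 (creates cycle)
  Add (1,5) w=11
  Skip (0,2) w=12 (creates cycle)
  Skip (0,5) w=12 (creates cycle)
  Skip (2,3) w=13 (creates cycle)
  Skip (3,4) w=14 (creates cycle)
MST weight = 23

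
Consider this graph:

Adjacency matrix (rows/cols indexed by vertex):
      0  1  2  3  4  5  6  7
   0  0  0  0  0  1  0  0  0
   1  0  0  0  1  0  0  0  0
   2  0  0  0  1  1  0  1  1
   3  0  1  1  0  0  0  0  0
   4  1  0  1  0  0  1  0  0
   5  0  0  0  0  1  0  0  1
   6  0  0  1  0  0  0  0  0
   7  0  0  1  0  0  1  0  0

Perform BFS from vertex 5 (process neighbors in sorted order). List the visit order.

BFS from vertex 5 (neighbors processed in ascending order):
Visit order: 5, 4, 7, 0, 2, 3, 6, 1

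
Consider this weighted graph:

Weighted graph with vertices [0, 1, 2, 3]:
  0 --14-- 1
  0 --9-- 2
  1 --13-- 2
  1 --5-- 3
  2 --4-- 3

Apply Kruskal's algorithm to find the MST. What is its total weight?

Applying Kruskal's algorithm (sort edges by weight, add if no cycle):
  Add (2,3) w=4
  Add (1,3) w=5
  Add (0,2) w=9
  Skip (1,2) w=13 (creates cycle)
  Skip (0,1) w=14 (creates cycle)
MST weight = 18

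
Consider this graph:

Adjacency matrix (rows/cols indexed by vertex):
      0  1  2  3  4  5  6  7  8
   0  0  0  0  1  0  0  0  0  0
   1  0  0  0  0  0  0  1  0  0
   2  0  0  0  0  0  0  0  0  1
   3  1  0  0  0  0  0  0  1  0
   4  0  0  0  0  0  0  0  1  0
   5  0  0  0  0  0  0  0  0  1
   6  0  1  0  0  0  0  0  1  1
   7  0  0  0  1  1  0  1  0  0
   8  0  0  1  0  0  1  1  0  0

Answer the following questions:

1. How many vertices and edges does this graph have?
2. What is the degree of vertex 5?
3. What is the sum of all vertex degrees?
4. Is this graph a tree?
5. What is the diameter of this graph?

Count: 9 vertices, 8 edges.
Vertex 5 has neighbors [8], degree = 1.
Handshaking lemma: 2 * 8 = 16.
A graph is a tree iff it is connected and has exactly n-1 edges. This graph is connected (all 9 vertices in one component) and has 9-1 = 8 edges. It is a tree.
Diameter (longest shortest path) = 5.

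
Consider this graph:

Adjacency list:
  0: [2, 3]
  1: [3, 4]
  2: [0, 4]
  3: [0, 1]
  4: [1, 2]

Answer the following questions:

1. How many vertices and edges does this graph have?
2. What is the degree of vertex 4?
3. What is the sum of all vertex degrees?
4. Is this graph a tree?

Count: 5 vertices, 5 edges.
Vertex 4 has neighbors [1, 2], degree = 2.
Handshaking lemma: 2 * 5 = 10.
A tree on 5 vertices has 4 edges. This graph has 5 edges (1 extra). Not a tree.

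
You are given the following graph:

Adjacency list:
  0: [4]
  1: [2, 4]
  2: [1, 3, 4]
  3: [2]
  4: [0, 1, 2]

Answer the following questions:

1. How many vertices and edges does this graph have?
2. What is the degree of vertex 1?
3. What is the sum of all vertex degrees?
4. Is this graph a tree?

Count: 5 vertices, 5 edges.
Vertex 1 has neighbors [2, 4], degree = 2.
Handshaking lemma: 2 * 5 = 10.
A tree on 5 vertices has 4 edges. This graph has 5 edges (1 extra). Not a tree.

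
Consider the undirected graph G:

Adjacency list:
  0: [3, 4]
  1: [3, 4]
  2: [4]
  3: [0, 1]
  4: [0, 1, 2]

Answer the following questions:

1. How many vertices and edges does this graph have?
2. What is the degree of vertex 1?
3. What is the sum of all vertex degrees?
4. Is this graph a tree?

Count: 5 vertices, 5 edges.
Vertex 1 has neighbors [3, 4], degree = 2.
Handshaking lemma: 2 * 5 = 10.
A tree on 5 vertices has 4 edges. This graph has 5 edges (1 extra). Not a tree.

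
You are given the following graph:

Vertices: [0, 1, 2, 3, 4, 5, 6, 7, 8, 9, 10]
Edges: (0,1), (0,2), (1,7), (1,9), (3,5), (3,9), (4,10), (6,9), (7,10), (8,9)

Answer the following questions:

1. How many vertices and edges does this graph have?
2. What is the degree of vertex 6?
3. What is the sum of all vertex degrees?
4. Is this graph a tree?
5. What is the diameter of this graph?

Count: 11 vertices, 10 edges.
Vertex 6 has neighbors [9], degree = 1.
Handshaking lemma: 2 * 10 = 20.
A graph is a tree iff it is connected and has exactly n-1 edges. This graph is connected (all 11 vertices in one component) and has 11-1 = 10 edges. It is a tree.
Diameter (longest shortest path) = 6.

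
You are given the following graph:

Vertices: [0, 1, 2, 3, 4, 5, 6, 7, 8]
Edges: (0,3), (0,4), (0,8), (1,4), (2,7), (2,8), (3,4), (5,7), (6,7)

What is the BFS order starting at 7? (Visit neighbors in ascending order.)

BFS from vertex 7 (neighbors processed in ascending order):
Visit order: 7, 2, 5, 6, 8, 0, 3, 4, 1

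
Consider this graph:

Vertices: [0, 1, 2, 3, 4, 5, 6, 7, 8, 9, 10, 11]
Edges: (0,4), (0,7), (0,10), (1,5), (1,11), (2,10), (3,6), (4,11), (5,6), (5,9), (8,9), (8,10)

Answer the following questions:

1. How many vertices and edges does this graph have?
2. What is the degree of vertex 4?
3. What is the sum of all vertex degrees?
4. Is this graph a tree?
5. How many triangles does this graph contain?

Count: 12 vertices, 12 edges.
Vertex 4 has neighbors [0, 11], degree = 2.
Handshaking lemma: 2 * 12 = 24.
A tree on 12 vertices has 11 edges. This graph has 12 edges (1 extra). Not a tree.
Number of triangles = 0.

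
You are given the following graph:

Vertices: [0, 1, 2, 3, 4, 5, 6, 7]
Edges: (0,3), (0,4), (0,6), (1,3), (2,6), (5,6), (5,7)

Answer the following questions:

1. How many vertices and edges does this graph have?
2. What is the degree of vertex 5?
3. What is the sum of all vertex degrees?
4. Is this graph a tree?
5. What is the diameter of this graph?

Count: 8 vertices, 7 edges.
Vertex 5 has neighbors [6, 7], degree = 2.
Handshaking lemma: 2 * 7 = 14.
A graph is a tree iff it is connected and has exactly n-1 edges. This graph is connected (all 8 vertices in one component) and has 8-1 = 7 edges. It is a tree.
Diameter (longest shortest path) = 5.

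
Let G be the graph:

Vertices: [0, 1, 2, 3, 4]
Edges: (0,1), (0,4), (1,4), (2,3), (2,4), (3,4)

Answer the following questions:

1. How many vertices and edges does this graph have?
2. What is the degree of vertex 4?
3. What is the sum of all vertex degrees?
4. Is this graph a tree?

Count: 5 vertices, 6 edges.
Vertex 4 has neighbors [0, 1, 2, 3], degree = 4.
Handshaking lemma: 2 * 6 = 12.
A tree on 5 vertices has 4 edges. This graph has 6 edges (2 extra). Not a tree.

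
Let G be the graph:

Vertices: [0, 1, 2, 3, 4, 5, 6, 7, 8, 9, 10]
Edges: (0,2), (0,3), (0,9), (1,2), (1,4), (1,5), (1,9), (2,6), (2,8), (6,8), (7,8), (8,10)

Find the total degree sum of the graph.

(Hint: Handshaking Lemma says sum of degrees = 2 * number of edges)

Count edges: 12 edges.
By Handshaking Lemma: sum of degrees = 2 * 12 = 24.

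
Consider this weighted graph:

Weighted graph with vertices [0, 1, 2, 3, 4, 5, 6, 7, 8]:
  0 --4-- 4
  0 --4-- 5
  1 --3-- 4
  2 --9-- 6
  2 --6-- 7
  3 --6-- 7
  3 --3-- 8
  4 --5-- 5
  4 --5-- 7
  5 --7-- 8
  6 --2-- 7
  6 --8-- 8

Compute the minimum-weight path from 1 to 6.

Using Dijkstra's algorithm from vertex 1:
Shortest path: 1 -> 4 -> 7 -> 6
Total weight: 3 + 5 + 2 = 10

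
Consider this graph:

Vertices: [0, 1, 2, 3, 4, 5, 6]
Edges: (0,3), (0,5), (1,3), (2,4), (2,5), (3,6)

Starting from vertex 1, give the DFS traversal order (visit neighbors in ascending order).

DFS from vertex 1 (neighbors processed in ascending order):
Visit order: 1, 3, 0, 5, 2, 4, 6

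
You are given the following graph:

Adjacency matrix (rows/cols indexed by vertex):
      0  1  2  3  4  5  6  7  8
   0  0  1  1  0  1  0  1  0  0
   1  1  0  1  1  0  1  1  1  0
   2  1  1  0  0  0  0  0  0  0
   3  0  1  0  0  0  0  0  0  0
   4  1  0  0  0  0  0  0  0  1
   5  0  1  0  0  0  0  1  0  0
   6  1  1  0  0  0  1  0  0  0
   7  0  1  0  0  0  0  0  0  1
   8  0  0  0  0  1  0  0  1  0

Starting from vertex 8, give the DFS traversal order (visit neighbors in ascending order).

DFS from vertex 8 (neighbors processed in ascending order):
Visit order: 8, 4, 0, 1, 2, 3, 5, 6, 7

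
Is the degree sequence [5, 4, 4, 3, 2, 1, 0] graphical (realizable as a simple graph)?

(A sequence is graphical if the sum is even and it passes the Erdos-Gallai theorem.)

Sum of degrees = 19. Sum is odd, so the sequence is NOT graphical.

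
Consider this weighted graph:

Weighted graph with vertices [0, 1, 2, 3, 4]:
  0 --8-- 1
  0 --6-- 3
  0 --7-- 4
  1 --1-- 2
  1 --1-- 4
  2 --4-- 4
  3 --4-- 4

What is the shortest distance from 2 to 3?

Using Dijkstra's algorithm from vertex 2:
Shortest path: 2 -> 1 -> 4 -> 3
Total weight: 1 + 1 + 4 = 6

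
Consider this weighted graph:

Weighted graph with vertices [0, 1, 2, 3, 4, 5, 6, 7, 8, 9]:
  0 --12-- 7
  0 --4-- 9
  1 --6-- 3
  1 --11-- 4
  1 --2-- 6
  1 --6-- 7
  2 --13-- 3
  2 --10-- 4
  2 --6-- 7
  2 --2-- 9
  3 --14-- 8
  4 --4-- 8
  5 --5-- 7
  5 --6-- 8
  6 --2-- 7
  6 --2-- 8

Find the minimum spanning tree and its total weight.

Applying Kruskal's algorithm (sort edges by weight, add if no cycle):
  Add (1,6) w=2
  Add (2,9) w=2
  Add (6,8) w=2
  Add (6,7) w=2
  Add (0,9) w=4
  Add (4,8) w=4
  Add (5,7) w=5
  Skip (1,7) w=6 (creates cycle)
  Add (1,3) w=6
  Add (2,7) w=6
  Skip (5,8) w=6 (creates cycle)
  Skip (2,4) w=10 (creates cycle)
  Skip (1,4) w=11 (creates cycle)
  Skip (0,7) w=12 (creates cycle)
  Skip (2,3) w=13 (creates cycle)
  Skip (3,8) w=14 (creates cycle)
MST weight = 33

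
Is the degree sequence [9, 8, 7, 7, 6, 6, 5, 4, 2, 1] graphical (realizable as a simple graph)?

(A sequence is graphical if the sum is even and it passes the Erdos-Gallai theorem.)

Sum of degrees = 55. Sum is odd, so the sequence is NOT graphical.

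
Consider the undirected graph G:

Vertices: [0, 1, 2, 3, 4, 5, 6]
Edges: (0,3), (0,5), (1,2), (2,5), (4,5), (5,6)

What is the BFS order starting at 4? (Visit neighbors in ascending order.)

BFS from vertex 4 (neighbors processed in ascending order):
Visit order: 4, 5, 0, 2, 6, 3, 1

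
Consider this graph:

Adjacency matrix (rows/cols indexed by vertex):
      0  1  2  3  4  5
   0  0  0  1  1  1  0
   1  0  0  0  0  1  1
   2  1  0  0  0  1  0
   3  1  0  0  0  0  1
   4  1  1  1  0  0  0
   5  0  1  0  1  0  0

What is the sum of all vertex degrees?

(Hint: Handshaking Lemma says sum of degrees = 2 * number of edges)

Count edges: 7 edges.
By Handshaking Lemma: sum of degrees = 2 * 7 = 14.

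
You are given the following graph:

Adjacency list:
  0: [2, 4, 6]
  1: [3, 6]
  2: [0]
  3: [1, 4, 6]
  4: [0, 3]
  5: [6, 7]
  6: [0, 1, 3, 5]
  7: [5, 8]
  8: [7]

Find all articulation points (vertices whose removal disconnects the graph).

An articulation point is a vertex whose removal disconnects the graph.
Articulation points: [0, 5, 6, 7]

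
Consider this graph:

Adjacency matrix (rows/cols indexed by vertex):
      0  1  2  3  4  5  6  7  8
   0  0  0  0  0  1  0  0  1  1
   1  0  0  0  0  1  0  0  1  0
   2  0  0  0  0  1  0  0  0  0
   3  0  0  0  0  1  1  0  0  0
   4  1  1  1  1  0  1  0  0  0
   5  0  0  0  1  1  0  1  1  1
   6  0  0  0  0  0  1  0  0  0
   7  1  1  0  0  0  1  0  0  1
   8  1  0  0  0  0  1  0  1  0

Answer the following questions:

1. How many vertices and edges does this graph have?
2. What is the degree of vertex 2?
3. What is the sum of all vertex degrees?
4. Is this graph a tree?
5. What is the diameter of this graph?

Count: 9 vertices, 13 edges.
Vertex 2 has neighbors [4], degree = 1.
Handshaking lemma: 2 * 13 = 26.
A tree on 9 vertices has 8 edges. This graph has 13 edges (5 extra). Not a tree.
Diameter (longest shortest path) = 3.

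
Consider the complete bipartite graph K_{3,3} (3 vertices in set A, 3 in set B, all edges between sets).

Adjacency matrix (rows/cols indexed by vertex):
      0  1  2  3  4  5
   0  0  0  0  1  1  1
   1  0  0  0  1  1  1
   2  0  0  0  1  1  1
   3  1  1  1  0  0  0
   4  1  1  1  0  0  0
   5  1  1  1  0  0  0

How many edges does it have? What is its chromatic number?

K_{3,3} has 3 * 3 = 9 edges.
Bipartite graphs have chromatic number 2 (color each partition differently).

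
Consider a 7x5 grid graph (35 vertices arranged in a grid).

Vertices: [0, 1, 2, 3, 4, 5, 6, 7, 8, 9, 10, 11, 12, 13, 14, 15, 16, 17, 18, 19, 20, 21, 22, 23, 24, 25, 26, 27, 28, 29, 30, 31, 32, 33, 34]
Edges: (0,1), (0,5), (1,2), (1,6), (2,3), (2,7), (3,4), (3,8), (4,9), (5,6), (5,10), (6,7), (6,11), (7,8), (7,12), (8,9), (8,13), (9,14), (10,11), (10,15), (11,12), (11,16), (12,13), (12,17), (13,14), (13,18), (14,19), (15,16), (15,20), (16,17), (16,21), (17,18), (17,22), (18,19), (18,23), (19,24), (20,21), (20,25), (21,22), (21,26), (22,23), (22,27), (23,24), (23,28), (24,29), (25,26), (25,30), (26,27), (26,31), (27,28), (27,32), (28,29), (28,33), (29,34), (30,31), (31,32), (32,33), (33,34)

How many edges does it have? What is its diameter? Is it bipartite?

A 7x5 grid has 30 vertical edges and 28 horizontal edges.
Total edges = 30 + 28 = 58.
Diameter = (7-1) + (5-1) = 10 (corner to opposite corner).
Grid graphs are bipartite (checkerboard coloring).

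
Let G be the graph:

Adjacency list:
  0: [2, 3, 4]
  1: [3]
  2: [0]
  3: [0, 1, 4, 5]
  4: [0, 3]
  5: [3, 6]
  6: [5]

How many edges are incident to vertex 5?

Vertex 5 has neighbors [3, 6], so deg(5) = 2.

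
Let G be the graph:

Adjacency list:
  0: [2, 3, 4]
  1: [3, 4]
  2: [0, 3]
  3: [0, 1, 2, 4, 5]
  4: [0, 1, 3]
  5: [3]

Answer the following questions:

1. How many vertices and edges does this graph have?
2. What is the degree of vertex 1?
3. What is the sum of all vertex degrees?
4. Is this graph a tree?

Count: 6 vertices, 8 edges.
Vertex 1 has neighbors [3, 4], degree = 2.
Handshaking lemma: 2 * 8 = 16.
A tree on 6 vertices has 5 edges. This graph has 8 edges (3 extra). Not a tree.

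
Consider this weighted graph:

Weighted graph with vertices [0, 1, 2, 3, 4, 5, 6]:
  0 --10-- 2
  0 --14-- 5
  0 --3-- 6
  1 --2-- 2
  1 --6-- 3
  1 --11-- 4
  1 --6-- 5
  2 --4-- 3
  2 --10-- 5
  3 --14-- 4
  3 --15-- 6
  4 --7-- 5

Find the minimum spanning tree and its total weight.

Applying Kruskal's algorithm (sort edges by weight, add if no cycle):
  Add (1,2) w=2
  Add (0,6) w=3
  Add (2,3) w=4
  Add (1,5) w=6
  Skip (1,3) w=6 (creates cycle)
  Add (4,5) w=7
  Add (0,2) w=10
  Skip (2,5) w=10 (creates cycle)
  Skip (1,4) w=11 (creates cycle)
  Skip (0,5) w=14 (creates cycle)
  Skip (3,4) w=14 (creates cycle)
  Skip (3,6) w=15 (creates cycle)
MST weight = 32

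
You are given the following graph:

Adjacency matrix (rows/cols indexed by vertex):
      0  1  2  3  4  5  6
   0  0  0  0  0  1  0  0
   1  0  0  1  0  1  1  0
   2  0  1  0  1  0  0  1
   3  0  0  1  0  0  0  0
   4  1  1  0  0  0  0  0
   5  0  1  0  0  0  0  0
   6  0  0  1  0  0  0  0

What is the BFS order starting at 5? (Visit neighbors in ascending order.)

BFS from vertex 5 (neighbors processed in ascending order):
Visit order: 5, 1, 2, 4, 3, 6, 0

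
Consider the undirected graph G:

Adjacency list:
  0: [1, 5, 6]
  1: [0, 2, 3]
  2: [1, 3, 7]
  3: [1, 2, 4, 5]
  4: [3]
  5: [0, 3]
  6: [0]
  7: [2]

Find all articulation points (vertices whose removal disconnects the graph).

An articulation point is a vertex whose removal disconnects the graph.
Articulation points: [0, 2, 3]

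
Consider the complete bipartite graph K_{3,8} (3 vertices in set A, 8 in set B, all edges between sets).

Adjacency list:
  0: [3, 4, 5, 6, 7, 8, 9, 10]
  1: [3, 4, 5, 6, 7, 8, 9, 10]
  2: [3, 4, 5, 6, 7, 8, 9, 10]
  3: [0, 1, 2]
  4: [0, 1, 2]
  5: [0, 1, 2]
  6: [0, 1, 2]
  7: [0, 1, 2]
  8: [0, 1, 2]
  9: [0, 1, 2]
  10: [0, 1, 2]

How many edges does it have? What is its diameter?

K_{3,8} has 3 * 8 = 24 edges.
Any vertex reaches any opposite-side vertex in 1 step; same-side vertices reach in 2 steps via any opposite-side vertex.
Diameter = 2.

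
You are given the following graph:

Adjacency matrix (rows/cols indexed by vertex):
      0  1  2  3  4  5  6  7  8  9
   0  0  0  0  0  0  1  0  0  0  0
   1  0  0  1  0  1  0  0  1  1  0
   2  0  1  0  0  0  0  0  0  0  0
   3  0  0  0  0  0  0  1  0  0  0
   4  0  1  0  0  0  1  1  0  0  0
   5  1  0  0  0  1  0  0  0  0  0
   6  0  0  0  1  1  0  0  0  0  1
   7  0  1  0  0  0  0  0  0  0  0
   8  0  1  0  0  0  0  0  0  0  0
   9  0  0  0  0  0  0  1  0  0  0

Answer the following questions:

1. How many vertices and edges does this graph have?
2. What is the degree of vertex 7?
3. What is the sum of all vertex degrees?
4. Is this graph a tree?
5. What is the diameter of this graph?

Count: 10 vertices, 9 edges.
Vertex 7 has neighbors [1], degree = 1.
Handshaking lemma: 2 * 9 = 18.
A graph is a tree iff it is connected and has exactly n-1 edges. This graph is connected (all 10 vertices in one component) and has 10-1 = 9 edges. It is a tree.
Diameter (longest shortest path) = 4.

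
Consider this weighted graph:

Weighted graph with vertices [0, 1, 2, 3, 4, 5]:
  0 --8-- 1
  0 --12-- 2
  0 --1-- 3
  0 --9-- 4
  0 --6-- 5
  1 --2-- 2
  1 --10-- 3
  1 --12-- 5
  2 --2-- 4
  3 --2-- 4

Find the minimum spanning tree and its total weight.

Applying Kruskal's algorithm (sort edges by weight, add if no cycle):
  Add (0,3) w=1
  Add (1,2) w=2
  Add (2,4) w=2
  Add (3,4) w=2
  Add (0,5) w=6
  Skip (0,1) w=8 (creates cycle)
  Skip (0,4) w=9 (creates cycle)
  Skip (1,3) w=10 (creates cycle)
  Skip (0,2) w=12 (creates cycle)
  Skip (1,5) w=12 (creates cycle)
MST weight = 13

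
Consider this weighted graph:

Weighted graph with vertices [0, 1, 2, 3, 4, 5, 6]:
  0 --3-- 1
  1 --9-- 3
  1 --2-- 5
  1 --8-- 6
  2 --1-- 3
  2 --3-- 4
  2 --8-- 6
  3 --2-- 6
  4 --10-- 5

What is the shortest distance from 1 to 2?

Using Dijkstra's algorithm from vertex 1:
Shortest path: 1 -> 3 -> 2
Total weight: 9 + 1 = 10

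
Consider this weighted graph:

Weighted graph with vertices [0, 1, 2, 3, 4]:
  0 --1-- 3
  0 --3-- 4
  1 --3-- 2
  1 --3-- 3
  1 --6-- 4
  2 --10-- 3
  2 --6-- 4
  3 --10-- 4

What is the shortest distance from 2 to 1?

Using Dijkstra's algorithm from vertex 2:
Shortest path: 2 -> 1
Total weight: 3 = 3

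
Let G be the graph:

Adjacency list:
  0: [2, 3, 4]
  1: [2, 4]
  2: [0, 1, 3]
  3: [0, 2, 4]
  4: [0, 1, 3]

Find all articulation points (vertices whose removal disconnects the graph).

No articulation points. The graph is biconnected.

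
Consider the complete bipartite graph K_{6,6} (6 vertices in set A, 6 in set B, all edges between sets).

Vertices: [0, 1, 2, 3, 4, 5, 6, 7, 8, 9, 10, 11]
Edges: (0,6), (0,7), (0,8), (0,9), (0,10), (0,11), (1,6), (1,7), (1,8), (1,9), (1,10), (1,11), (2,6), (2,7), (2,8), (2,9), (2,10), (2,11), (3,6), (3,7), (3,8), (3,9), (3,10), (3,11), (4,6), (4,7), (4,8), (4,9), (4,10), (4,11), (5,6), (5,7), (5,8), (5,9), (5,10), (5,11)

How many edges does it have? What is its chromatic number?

K_{6,6} has 6 * 6 = 36 edges.
Bipartite graphs have chromatic number 2 (color each partition differently).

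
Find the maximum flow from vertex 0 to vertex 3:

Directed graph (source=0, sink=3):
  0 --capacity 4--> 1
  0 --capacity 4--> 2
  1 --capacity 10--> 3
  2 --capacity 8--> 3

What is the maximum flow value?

Computing max flow:
  Flow on (0->1): 4/4
  Flow on (0->2): 4/4
  Flow on (1->3): 4/10
  Flow on (2->3): 4/8
Maximum flow = 8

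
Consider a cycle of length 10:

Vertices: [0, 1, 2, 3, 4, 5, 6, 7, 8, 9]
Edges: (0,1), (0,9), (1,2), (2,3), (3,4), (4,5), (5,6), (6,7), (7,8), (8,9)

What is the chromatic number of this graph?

This is an even cycle (C_10). Even cycles are bipartite.
Chromatic number = 2.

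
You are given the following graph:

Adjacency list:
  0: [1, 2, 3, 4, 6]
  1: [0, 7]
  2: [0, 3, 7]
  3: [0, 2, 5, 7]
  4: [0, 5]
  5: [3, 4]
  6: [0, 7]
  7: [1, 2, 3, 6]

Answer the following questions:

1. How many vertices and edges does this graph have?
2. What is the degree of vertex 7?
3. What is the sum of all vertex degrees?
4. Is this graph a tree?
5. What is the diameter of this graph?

Count: 8 vertices, 12 edges.
Vertex 7 has neighbors [1, 2, 3, 6], degree = 4.
Handshaking lemma: 2 * 12 = 24.
A tree on 8 vertices has 7 edges. This graph has 12 edges (5 extra). Not a tree.
Diameter (longest shortest path) = 3.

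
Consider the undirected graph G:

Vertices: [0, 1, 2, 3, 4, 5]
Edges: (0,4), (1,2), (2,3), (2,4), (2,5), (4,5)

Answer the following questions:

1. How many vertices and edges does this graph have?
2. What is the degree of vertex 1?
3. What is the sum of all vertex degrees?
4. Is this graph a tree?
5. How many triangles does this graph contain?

Count: 6 vertices, 6 edges.
Vertex 1 has neighbors [2], degree = 1.
Handshaking lemma: 2 * 6 = 12.
A tree on 6 vertices has 5 edges. This graph has 6 edges (1 extra). Not a tree.
Number of triangles = 1.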